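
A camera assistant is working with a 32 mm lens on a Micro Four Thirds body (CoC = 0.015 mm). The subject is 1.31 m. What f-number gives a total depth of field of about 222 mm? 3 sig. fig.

Write h = H − f = f²/(N·c). The thin-lens limits are Dn = s·h/(h + (s−f)) and Df = s·h/(h − (s−f)), so DoF = Df − Dn = 2·s·(s−f)·h / (h² − (s−f)²).
That is a quadratic in h: DoF·h² − 2·s·(s−f)·h − DoF·(s−f)² = 0 ⇒ h = (s−f)·(s + √(s² + DoF²)) / DoF = 1278 × (1310 + √(1310² + 222²)) / 222 = 1278 × (1310 + 1328.68) / 222 ≈ 15190 mm.
Then N = f²/(c·h) = 32² / (0.015 × 15190) = 1024 / 227.85 ≈ 4.49.

f/4.49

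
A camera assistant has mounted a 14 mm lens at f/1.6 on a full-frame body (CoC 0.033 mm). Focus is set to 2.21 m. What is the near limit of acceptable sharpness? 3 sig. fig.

1.39 m

Hyperfocal distance H = f²/(N·c) + f = 14²/(1.6 × 0.033) + 14 = 196/0.0528 + 14 ≈ 3726.1 mm ≈ 3.726 m.
Near limit Dn = s·(H − f)/(H + s − 2f) = 2210 × (3726.1 − 14) / (3726.1 + 2210 − 2 × 14) = 2210 × 3712.1 / 5908.1 ≈ 1388.6 mm ≈ 1.39 m.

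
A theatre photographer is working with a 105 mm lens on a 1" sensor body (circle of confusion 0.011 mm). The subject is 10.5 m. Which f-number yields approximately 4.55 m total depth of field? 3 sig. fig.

f/20

Write h = H − f = f²/(N·c). The thin-lens limits are Dn = s·h/(h + (s−f)) and Df = s·h/(h − (s−f)), so DoF = Df − Dn = 2·s·(s−f)·h / (h² − (s−f)²).
That is a quadratic in h: DoF·h² − 2·s·(s−f)·h − DoF·(s−f)² = 0 ⇒ h = (s−f)·(s + √(s² + DoF²)) / DoF = 10395 × (10500 + √(10500² + 4550²)) / 4550 = 10395 × (10500 + 11443.4) / 4550 ≈ 50132 mm.
Then N = f²/(c·h) = 105² / (0.011 × 50132) = 11025 / 551.46 ≈ 20.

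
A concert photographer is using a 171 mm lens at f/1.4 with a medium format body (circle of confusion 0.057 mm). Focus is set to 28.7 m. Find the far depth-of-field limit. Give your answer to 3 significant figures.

31.1 m

Hyperfocal distance H = f²/(N·c) + f = 171²/(1.4 × 0.057) + 171 = 29241/0.0798 + 171 ≈ 366599.6 mm ≈ 366.6 m.
Far limit Df = s·(H − f)/(H − s) = 28700 × (366599.6 − 171) / (366599.6 − 28700) = 28700 × 366428.6 / 337899.6 ≈ 31123 mm ≈ 31.1 m.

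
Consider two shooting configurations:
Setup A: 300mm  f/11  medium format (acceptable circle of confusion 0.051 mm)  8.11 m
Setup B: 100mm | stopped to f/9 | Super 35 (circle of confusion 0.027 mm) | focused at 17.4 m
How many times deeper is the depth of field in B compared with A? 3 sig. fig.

Setup A: H = 300²/(11×0.051) + 300 ≈ 160727.8 mm; DoF = Df − Dn = 8525.02 − 7733.51 ≈ 791.51 mm.
Setup B: H = 100²/(9×0.027) + 100 ≈ 41252.3 mm; DoF = Df − Dn = 30020 − 12250 ≈ 17770 mm.
Ratio = 17770 / 791.51 ≈ 22.5.

22.5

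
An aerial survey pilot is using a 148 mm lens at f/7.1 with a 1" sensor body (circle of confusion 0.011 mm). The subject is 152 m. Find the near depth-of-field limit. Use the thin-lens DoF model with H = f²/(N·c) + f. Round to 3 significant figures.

Hyperfocal distance H = f²/(N·c) + f = 148²/(7.1 × 0.011) + 148 = 21904/0.0781 + 148 ≈ 280608.9 mm ≈ 280.6 m.
Near limit Dn = s·(H − f)/(H + s − 2f) = 152000 × (280608.9 − 148) / (280608.9 + 152000 − 2 × 148) = 152000 × 280460.9 / 432312.9 ≈ 98609 mm ≈ 98.6 m.

98.6 m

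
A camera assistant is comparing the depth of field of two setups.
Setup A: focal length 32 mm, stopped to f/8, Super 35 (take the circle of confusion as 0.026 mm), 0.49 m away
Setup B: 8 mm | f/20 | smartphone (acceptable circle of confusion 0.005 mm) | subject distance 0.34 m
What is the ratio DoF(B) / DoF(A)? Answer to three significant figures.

5.25

Setup A: H = 32²/(8×0.026) + 32 ≈ 4955.1 mm; DoF = Df − Dn = 540.261 − 448.295 ≈ 91.966 mm.
Setup B: H = 8²/(20×0.005) + 8 ≈ 648.0 mm; DoF = Df − Dn = 706.49 − 223.87 ≈ 482.62 mm.
Ratio = 482.62 / 91.966 ≈ 5.25.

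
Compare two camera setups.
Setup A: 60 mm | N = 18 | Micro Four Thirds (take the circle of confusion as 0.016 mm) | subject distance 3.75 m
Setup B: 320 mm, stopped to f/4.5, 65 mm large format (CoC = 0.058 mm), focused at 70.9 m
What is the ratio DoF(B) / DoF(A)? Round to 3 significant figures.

Setup A: H = 60²/(18×0.016) + 60 ≈ 12560.0 mm; DoF = Df − Dn = 5320.7 − 2895.3 ≈ 2425.4 mm.
Setup B: H = 320²/(4.5×0.058) + 320 ≈ 392657.2 mm; DoF = Df − Dn = 86452 − 60090 ≈ 26362 mm.
Ratio = 26362 / 2425.4 ≈ 10.9.

10.9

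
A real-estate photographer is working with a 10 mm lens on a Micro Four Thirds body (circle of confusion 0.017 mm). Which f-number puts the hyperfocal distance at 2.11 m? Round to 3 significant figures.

f/2.80

Rearrange H = f²/(N·c) + f for N: N = f² / ((H − f)·c).
N = 10² / ((2110 − 10) × 0.017) = 100 / 35.70 ≈ 2.80.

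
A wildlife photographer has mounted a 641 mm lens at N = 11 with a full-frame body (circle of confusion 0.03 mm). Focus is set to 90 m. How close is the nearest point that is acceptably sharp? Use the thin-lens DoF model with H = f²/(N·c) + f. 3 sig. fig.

84.0 m

Hyperfocal distance H = f²/(N·c) + f = 641²/(11 × 0.03) + 641 = 410881/0.33 + 641 ≈ 1245734.9 mm ≈ 1246 m.
Near limit Dn = s·(H − f)/(H + s − 2f) = 90000 × (1245734.9 − 641) / (1245734.9 + 90000 − 2 × 641) = 90000 × 1245093.9 / 1334452.9 ≈ 83973 mm ≈ 84.0 m.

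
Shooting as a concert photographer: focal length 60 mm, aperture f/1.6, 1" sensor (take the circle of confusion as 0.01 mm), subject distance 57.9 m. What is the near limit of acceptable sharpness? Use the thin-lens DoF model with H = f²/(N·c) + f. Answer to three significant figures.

46.1 m

Hyperfocal distance H = f²/(N·c) + f = 60²/(1.6 × 0.01) + 60 = 3600/0.016 + 60 ≈ 225060.0 mm ≈ 225.1 m.
Near limit Dn = s·(H − f)/(H + s − 2f) = 57900 × (225060.0 − 60) / (225060.0 + 57900 − 2 × 60) = 57900 × 225000.0 / 282840.0 ≈ 46060 mm ≈ 46.1 m.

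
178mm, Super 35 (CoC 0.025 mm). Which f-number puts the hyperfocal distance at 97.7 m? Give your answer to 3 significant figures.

Rearrange H = f²/(N·c) + f for N: N = f² / ((H − f)·c).
N = 178² / ((97700 − 178) × 0.025) = 31684 / 2438 ≈ 13.

f/13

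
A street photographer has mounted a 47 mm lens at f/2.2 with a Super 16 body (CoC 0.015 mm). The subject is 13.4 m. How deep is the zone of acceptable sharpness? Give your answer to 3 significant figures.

Hyperfocal distance H = f²/(N·c) + f = 47²/(2.2 × 0.015) + 47 = 2209/0.033 + 47 ≈ 66986.4 mm ≈ 66.99 m.
Near limit Dn = s·(H − f)/(H + s − 2f) = 13400 × (66986.4 − 47) / (66986.4 + 13400 − 2 × 47) = 13400 × 66939.4 / 80292.4 ≈ 11171.5 mm.
Far limit Df = s·(H − f)/(H − s) = 13400 × (66986.4 − 47) / (66986.4 − 13400) = 13400 × 66939.4 / 53586.4 ≈ 16739.1 mm.
Depth of field = Df − Dn = 16739.1 − 11171.5 ≈ 5567.6 mm ≈ 5.57 m.

5.57 m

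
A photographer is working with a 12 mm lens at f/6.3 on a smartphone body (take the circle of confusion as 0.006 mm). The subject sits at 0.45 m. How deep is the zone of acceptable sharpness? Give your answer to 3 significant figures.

Hyperfocal distance H = f²/(N·c) + f = 12²/(6.3 × 0.006) + 12 = 144/0.0378 + 12 ≈ 3821.5 mm ≈ 3.822 m.
Near limit Dn = s·(H − f)/(H + s − 2f) = 450 × (3821.5 − 12) / (3821.5 + 450 − 2 × 12) = 450 × 3809.5 / 4247.5 ≈ 403.60 mm.
Far limit Df = s·(H − f)/(H − s) = 450 × (3821.5 − 12) / (3821.5 − 450) = 450 × 3809.5 / 3371.5 ≈ 508.46 mm.
Depth of field = Df − Dn = 508.46 − 403.60 ≈ 104.86 mm.

105 mm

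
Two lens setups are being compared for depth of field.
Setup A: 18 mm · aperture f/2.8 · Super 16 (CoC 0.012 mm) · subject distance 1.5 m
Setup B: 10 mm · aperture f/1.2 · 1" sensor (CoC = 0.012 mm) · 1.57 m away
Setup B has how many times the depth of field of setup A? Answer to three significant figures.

1.57

Setup A: H = 18²/(2.8×0.012) + 18 ≈ 9660.9 mm; DoF = Df − Dn = 1772.40 − 1300.18 ≈ 472.22 mm.
Setup B: H = 10²/(1.2×0.012) + 10 ≈ 6954.4 mm; DoF = Df − Dn = 2024.87 − 1282.01 ≈ 742.86 mm.
Ratio = 742.86 / 472.22 ≈ 1.57.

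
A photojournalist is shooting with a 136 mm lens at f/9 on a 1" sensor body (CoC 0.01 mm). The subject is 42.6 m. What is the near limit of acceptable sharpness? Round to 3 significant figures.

Hyperfocal distance H = f²/(N·c) + f = 136²/(9 × 0.01) + 136 = 18496/0.09 + 136 ≈ 205647.1 mm ≈ 205.6 m.
Near limit Dn = s·(H − f)/(H + s − 2f) = 42600 × (205647.1 − 136) / (205647.1 + 42600 − 2 × 136) = 42600 × 205511.1 / 247975.1 ≈ 35305 mm ≈ 35.3 m.

35.3 m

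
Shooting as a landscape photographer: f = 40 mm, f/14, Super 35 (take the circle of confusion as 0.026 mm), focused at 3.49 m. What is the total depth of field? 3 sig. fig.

Hyperfocal distance H = f²/(N·c) + f = 40²/(14 × 0.026) + 40 = 1600/0.364 + 40 ≈ 4435.6 mm ≈ 4.436 m.
Near limit Dn = s·(H − f)/(H + s − 2f) = 3490 × (4435.6 − 40) / (4435.6 + 3490 − 2 × 40) = 3490 × 4395.6 / 7845.6 ≈ 1955 mm.
Far limit Df = s·(H − f)/(H − s) = 3490 × (4435.6 − 40) / (4435.6 − 3490) = 3490 × 4395.6 / 945.6 ≈ 16223 mm.
Depth of field = Df − Dn = 16223 − 1955 ≈ 14268 mm ≈ 14.3 m.

14.3 m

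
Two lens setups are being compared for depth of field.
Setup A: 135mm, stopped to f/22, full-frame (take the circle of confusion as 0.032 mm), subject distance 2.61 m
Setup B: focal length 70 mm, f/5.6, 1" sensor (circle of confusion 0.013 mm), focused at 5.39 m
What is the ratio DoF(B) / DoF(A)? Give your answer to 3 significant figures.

1.70

Setup A: H = 135²/(22×0.032) + 135 ≈ 26022.8 mm; DoF = Df − Dn = 2885.91 − 2382.25 ≈ 503.66 mm.
Setup B: H = 70²/(5.6×0.013) + 70 ≈ 67377.7 mm; DoF = Df − Dn = 5852.59 − 4995.18 ≈ 857.41 mm.
Ratio = 857.41 / 503.66 ≈ 1.70.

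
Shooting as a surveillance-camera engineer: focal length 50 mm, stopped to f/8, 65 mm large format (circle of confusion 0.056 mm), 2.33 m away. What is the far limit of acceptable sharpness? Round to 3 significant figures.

3.94 m

Hyperfocal distance H = f²/(N·c) + f = 50²/(8 × 0.056) + 50 = 2500/0.448 + 50 ≈ 5630.4 mm ≈ 5.630 m.
Far limit Df = s·(H − f)/(H − s) = 2330 × (5630.4 − 50) / (5630.4 − 2330) = 2330 × 5580.4 / 3300.4 ≈ 3939.6 mm ≈ 3.94 m.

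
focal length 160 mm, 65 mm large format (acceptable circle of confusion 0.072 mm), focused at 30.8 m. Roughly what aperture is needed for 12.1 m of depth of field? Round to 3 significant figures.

f/2.20

Write h = H − f = f²/(N·c). The thin-lens limits are Dn = s·h/(h + (s−f)) and Df = s·h/(h − (s−f)), so DoF = Df − Dn = 2·s·(s−f)·h / (h² − (s−f)²).
That is a quadratic in h: DoF·h² − 2·s·(s−f)·h − DoF·(s−f)² = 0 ⇒ h = (s−f)·(s + √(s² + DoF²)) / DoF = 30640 × (30800 + √(30800² + 12100²)) / 12100 = 30640 × (30800 + 33091.5) / 12100 ≈ 161788 mm.
Then N = f²/(c·h) = 160² / (0.072 × 161788) = 25600 / 11649 ≈ 2.20.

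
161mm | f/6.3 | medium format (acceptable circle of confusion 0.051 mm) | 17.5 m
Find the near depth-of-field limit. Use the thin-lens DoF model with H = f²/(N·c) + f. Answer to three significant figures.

Hyperfocal distance H = f²/(N·c) + f = 161²/(6.3 × 0.051) + 161 = 25921/0.3213 + 161 ≈ 80836.4 mm ≈ 80.84 m.
Near limit Dn = s·(H − f)/(H + s − 2f) = 17500 × (80836.4 − 161) / (80836.4 + 17500 − 2 × 161) = 17500 × 80675.4 / 98014.4 ≈ 14404 mm ≈ 14.4 m.

14.4 m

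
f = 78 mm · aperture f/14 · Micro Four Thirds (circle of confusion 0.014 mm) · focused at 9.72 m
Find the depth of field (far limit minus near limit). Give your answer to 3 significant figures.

Hyperfocal distance H = f²/(N·c) + f = 78²/(14 × 0.014) + 78 = 6084/0.196 + 78 ≈ 31118.8 mm ≈ 31.12 m.
Near limit Dn = s·(H − f)/(H + s − 2f) = 9720 × (31118.8 − 78) / (31118.8 + 9720 − 2 × 78) = 9720 × 31040.8 / 40682.8 ≈ 7416.3 mm.
Far limit Df = s·(H − f)/(H − s) = 9720 × (31118.8 − 78) / (31118.8 − 9720) = 9720 × 31040.8 / 21398.8 ≈ 14099.7 mm.
Depth of field = Df − Dn = 14099.7 − 7416.3 ≈ 6683.4 mm ≈ 6.68 m.

6.68 m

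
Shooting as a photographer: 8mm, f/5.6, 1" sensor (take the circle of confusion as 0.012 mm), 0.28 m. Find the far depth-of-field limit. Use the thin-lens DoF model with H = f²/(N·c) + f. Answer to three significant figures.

392 mm

Hyperfocal distance H = f²/(N·c) + f = 8²/(5.6 × 0.012) + 8 = 64/0.0672 + 8 ≈ 960.4 mm ≈ 0.960 m.
Far limit Df = s·(H − f)/(H − s) = 280 × (960.4 − 8) / (960.4 − 280) = 280 × 952.4 / 680.4 ≈ 391.94 mm.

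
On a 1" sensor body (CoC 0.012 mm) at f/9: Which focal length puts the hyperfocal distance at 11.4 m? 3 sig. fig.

From H = f²/(N·c) + f, with f ≪ H: f ≈ √(H·N·c) = √(11400 × 9 × 0.012) = √1231.2 ≈ 35.09 mm.
Exact: f² + N·c·f − N·c·H = 0 ⇒ f = (−N·c + √((N·c)² + 4·N·c·H))/2 = (−0.108 + √4924.8)/2 ≈ 35.035 mm ≈ 35.0 mm.

35.0 mm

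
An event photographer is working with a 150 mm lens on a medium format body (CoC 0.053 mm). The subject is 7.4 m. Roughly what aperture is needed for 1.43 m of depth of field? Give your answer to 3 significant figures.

Write h = H − f = f²/(N·c). The thin-lens limits are Dn = s·h/(h + (s−f)) and Df = s·h/(h − (s−f)), so DoF = Df − Dn = 2·s·(s−f)·h / (h² − (s−f)²).
That is a quadratic in h: DoF·h² − 2·s·(s−f)·h − DoF·(s−f)² = 0 ⇒ h = (s−f)·(s + √(s² + DoF²)) / DoF = 7250 × (7400 + √(7400² + 1430²)) / 1430 = 7250 × (7400 + 7536.90) / 1430 ≈ 75729 mm.
Then N = f²/(c·h) = 150² / (0.053 × 75729) = 22500 / 4013.6 ≈ 5.61.

f/5.61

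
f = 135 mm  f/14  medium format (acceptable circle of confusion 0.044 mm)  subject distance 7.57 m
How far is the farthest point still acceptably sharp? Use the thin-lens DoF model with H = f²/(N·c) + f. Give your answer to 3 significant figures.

Hyperfocal distance H = f²/(N·c) + f = 135²/(14 × 0.044) + 135 = 18225/0.616 + 135 ≈ 29721.0 mm ≈ 29.72 m.
Far limit Df = s·(H − f)/(H − s) = 7570 × (29721.0 − 135) / (29721.0 − 7570) = 7570 × 29586.0 / 22151.0 ≈ 10111 mm ≈ 10.1 m.

10.1 m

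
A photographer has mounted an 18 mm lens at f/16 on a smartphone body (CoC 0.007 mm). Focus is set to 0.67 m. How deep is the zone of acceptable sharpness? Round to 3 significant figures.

Hyperfocal distance H = f²/(N·c) + f = 18²/(16 × 0.007) + 18 = 324/0.112 + 18 ≈ 2910.9 mm ≈ 2.911 m.
Near limit Dn = s·(H − f)/(H + s − 2f) = 670 × (2910.9 − 18) / (2910.9 + 670 − 2 × 18) = 670 × 2892.9 / 3544.9 ≈ 546.77 mm.
Far limit Df = s·(H − f)/(H − s) = 670 × (2910.9 − 18) / (2910.9 − 670) = 670 × 2892.9 / 2240.9 ≈ 864.94 mm.
Depth of field = Df − Dn = 864.94 − 546.77 ≈ 318.17 mm.

318 mm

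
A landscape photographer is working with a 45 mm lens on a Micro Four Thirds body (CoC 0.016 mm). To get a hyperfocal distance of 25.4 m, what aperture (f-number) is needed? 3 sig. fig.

Rearrange H = f²/(N·c) + f for N: N = f² / ((H − f)·c).
N = 45² / ((25400 − 45) × 0.016) = 2025 / 405.7 ≈ 4.99.

f/4.99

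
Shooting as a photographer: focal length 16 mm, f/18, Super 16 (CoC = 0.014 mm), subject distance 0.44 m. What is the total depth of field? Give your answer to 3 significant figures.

Hyperfocal distance H = f²/(N·c) + f = 16²/(18 × 0.014) + 16 = 256/0.252 + 16 ≈ 1031.9 mm ≈ 1.032 m.
Near limit Dn = s·(H − f)/(H + s − 2f) = 440 × (1031.9 − 16) / (1031.9 + 440 − 2 × 16) = 440 × 1015.9 / 1439.9 ≈ 310.43 mm.
Far limit Df = s·(H − f)/(H − s) = 440 × (1031.9 − 16) / (1031.9 − 440) = 440 × 1015.9 / 591.9 ≈ 755.20 mm.
Depth of field = Df − Dn = 755.20 − 310.43 ≈ 444.77 mm.

445 mm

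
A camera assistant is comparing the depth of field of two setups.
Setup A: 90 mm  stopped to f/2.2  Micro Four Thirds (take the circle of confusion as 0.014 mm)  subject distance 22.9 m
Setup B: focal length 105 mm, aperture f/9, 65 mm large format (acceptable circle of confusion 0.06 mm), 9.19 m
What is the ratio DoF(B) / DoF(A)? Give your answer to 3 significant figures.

Setup A: H = 90²/(2.2×0.014) + 90 ≈ 263077.0 mm; DoF = Df − Dn = 25074.9 − 21072.3 ≈ 4002.6 mm.
Setup B: H = 105²/(9×0.06) + 105 ≈ 20521.7 mm; DoF = Df − Dn = 16558 − 6360 ≈ 10198 mm.
Ratio = 10198 / 4002.6 ≈ 2.55.

2.55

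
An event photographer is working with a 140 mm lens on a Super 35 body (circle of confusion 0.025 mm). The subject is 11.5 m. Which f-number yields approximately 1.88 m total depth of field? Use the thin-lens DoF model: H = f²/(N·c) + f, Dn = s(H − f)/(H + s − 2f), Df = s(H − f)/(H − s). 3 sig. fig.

f/5.60

Write h = H − f = f²/(N·c). The thin-lens limits are Dn = s·h/(h + (s−f)) and Df = s·h/(h − (s−f)), so DoF = Df − Dn = 2·s·(s−f)·h / (h² − (s−f)²).
That is a quadratic in h: DoF·h² − 2·s·(s−f)·h − DoF·(s−f)² = 0 ⇒ h = (s−f)·(s + √(s² + DoF²)) / DoF = 11360 × (11500 + √(11500² + 1880²)) / 1880 = 11360 × (11500 + 11652.7) / 1880 ≈ 139901 mm.
Then N = f²/(c·h) = 140² / (0.025 × 139901) = 19600 / 3497.5 ≈ 5.60.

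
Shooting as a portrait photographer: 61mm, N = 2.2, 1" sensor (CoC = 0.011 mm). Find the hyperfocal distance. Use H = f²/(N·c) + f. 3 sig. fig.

Hyperfocal distance H = f²/(N·c) + f = 61²/(2.2 × 0.011) + 61 = 3721/0.0242 + 61 ≈ 153821.3 mm ≈ 154 m.

154 m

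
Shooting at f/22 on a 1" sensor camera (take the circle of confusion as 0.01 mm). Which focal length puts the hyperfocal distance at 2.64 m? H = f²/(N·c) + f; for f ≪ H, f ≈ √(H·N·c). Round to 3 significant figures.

24.0 mm

From H = f²/(N·c) + f, with f ≪ H: f ≈ √(H·N·c) = √(2640 × 22 × 0.01) = √580.80 ≈ 24.10 mm.
Exact: f² + N·c·f − N·c·H = 0 ⇒ f = (−N·c + √((N·c)² + 4·N·c·H))/2 = (−0.22 + √2323.2)/2 ≈ 23.990 mm ≈ 24.0 mm.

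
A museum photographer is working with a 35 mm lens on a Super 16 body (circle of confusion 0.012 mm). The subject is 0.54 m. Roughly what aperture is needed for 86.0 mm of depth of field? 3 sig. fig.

f/16

Write h = H − f = f²/(N·c). The thin-lens limits are Dn = s·h/(h + (s−f)) and Df = s·h/(h − (s−f)), so DoF = Df − Dn = 2·s·(s−f)·h / (h² − (s−f)²).
That is a quadratic in h: DoF·h² − 2·s·(s−f)·h − DoF·(s−f)² = 0 ⇒ h = (s−f)·(s + √(s² + DoF²)) / DoF = 505 × (540 + √(540² + 86²)) / 86 = 505 × (540 + 546.805) / 86 ≈ 6381.8 mm.
Then N = f²/(c·h) = 35² / (0.012 × 6381.8) = 1225 / 76.582 ≈ 16.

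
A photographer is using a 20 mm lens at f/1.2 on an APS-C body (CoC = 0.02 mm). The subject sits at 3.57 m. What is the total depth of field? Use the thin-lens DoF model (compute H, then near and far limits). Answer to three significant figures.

1.59 m

Hyperfocal distance H = f²/(N·c) + f = 20²/(1.2 × 0.02) + 20 = 400/0.024 + 20 ≈ 16686.7 mm ≈ 16.69 m.
Near limit Dn = s·(H − f)/(H + s − 2f) = 3570 × (16686.7 − 20) / (16686.7 + 3570 − 2 × 20) = 3570 × 16666.7 / 20216.7 ≈ 2943.1 mm.
Far limit Df = s·(H − f)/(H − s) = 3570 × (16686.7 − 20) / (16686.7 − 3570) = 3570 × 16666.7 / 13116.7 ≈ 4536.2 mm.
Depth of field = Df − Dn = 4536.2 − 2943.1 ≈ 1593.1 mm ≈ 1.59 m.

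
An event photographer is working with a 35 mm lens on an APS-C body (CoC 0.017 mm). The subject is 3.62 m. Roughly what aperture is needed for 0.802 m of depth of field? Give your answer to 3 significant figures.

Write h = H − f = f²/(N·c). The thin-lens limits are Dn = s·h/(h + (s−f)) and Df = s·h/(h − (s−f)), so DoF = Df − Dn = 2·s·(s−f)·h / (h² − (s−f)²).
That is a quadratic in h: DoF·h² − 2·s·(s−f)·h − DoF·(s−f)² = 0 ⇒ h = (s−f)·(s + √(s² + DoF²)) / DoF = 3585 × (3620 + √(3620² + 802²)) / 802 = 3585 × (3620 + 3707.78) / 802 ≈ 32756 mm.
Then N = f²/(c·h) = 35² / (0.017 × 32756) = 1225 / 556.85 ≈ 2.20.

f/2.20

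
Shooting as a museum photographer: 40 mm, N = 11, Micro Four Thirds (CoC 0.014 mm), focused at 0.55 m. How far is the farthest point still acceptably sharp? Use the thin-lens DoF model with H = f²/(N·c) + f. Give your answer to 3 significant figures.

0.578 m

Hyperfocal distance H = f²/(N·c) + f = 40²/(11 × 0.014) + 40 = 1600/0.154 + 40 ≈ 10429.6 mm ≈ 10.43 m.
Far limit Df = s·(H − f)/(H − s) = 550 × (10429.6 − 40) / (10429.6 − 550) = 550 × 10389.6 / 9879.6 ≈ 578.39 mm ≈ 0.578 m.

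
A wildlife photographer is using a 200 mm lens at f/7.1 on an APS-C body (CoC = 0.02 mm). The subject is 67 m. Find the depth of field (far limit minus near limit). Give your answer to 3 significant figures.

Hyperfocal distance H = f²/(N·c) + f = 200²/(7.1 × 0.02) + 200 = 40000/0.142 + 200 ≈ 281890.1 mm ≈ 281.9 m.
Near limit Dn = s·(H − f)/(H + s − 2f) = 67000 × (281890.1 − 200) / (281890.1 + 67000 − 2 × 200) = 67000 × 281690.1 / 348490.1 ≈ 54157 mm.
Far limit Df = s·(H − f)/(H − s) = 67000 × (281890.1 − 200) / (281890.1 − 67000) = 67000 × 281690.1 / 214890.1 ≈ 87827 mm.
Depth of field = Df − Dn = 87827 − 54157 ≈ 33670 mm ≈ 33.7 m.

33.7 m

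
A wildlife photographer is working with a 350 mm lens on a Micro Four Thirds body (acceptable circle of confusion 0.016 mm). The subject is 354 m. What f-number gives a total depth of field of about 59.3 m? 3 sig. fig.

f/1.80

Write h = H − f = f²/(N·c). The thin-lens limits are Dn = s·h/(h + (s−f)) and Df = s·h/(h − (s−f)), so DoF = Df − Dn = 2·s·(s−f)·h / (h² − (s−f)²).
That is a quadratic in h: DoF·h² − 2·s·(s−f)·h − DoF·(s−f)² = 0 ⇒ h = (s−f)·(s + √(s² + DoF²)) / DoF = 353650 × (354000 + √(354000² + 59300²)) / 59300 = 353650 × (354000 + 358932) / 59300 ≈ 4251746 mm.
Then N = f²/(c·h) = 350² / (0.016 × 4251746) = 122500 / 68028 ≈ 1.80.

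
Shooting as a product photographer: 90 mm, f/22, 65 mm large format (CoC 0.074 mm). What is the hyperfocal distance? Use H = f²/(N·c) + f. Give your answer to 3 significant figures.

Hyperfocal distance H = f²/(N·c) + f = 90²/(22 × 0.074) + 90 = 8100/1.628 + 90 ≈ 5065.4 mm ≈ 5.07 m.

5.07 m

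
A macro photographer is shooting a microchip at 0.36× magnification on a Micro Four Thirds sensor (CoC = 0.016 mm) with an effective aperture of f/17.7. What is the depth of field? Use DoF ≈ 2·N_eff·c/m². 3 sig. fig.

At magnification m, DoF ≈ 2·N_eff·c/m² = 2 × 17.7 × 0.016 / 0.36² = 0.5664 / 0.1296 ≈ 4.37 mm.

4.37 mm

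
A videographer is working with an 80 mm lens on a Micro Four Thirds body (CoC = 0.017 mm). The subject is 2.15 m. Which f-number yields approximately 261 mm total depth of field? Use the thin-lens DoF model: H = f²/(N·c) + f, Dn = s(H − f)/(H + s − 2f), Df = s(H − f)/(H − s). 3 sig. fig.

f/11

Write h = H − f = f²/(N·c). The thin-lens limits are Dn = s·h/(h + (s−f)) and Df = s·h/(h − (s−f)), so DoF = Df − Dn = 2·s·(s−f)·h / (h² − (s−f)²).
That is a quadratic in h: DoF·h² − 2·s·(s−f)·h − DoF·(s−f)² = 0 ⇒ h = (s−f)·(s + √(s² + DoF²)) / DoF = 2070 × (2150 + √(2150² + 261²)) / 261 = 2070 × (2150 + 2165.78) / 261 ≈ 34229 mm.
Then N = f²/(c·h) = 80² / (0.017 × 34229) = 6400 / 581.89 ≈ 11.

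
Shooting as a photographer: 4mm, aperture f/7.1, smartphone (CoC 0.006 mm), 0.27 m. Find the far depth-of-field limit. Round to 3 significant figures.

Hyperfocal distance H = f²/(N·c) + f = 4²/(7.1 × 0.006) + 4 = 16/0.0426 + 4 ≈ 379.6 mm ≈ 0.380 m.
Far limit Df = s·(H − f)/(H − s) = 270 × (379.6 − 4) / (379.6 − 270) = 270 × 375.6 / 109.6 ≈ 925.37 mm ≈ 0.925 m.

0.925 m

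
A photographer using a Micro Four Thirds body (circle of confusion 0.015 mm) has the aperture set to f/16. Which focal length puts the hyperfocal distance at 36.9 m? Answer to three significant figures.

From H = f²/(N·c) + f, with f ≪ H: f ≈ √(H·N·c) = √(36900 × 16 × 0.015) = √8856.0 ≈ 94.11 mm.
Exact: f² + N·c·f − N·c·H = 0 ⇒ f = (−N·c + √((N·c)² + 4·N·c·H))/2 = (−0.24 + √35424)/2 ≈ 93.986 mm ≈ 94.0 mm.

94.0 mm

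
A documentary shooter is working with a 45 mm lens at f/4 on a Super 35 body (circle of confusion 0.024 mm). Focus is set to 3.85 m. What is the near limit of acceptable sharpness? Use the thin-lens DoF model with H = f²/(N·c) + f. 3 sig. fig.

3.26 m

Hyperfocal distance H = f²/(N·c) + f = 45²/(4 × 0.024) + 45 = 2025/0.096 + 45 ≈ 21138.8 mm ≈ 21.14 m.
Near limit Dn = s·(H − f)/(H + s − 2f) = 3850 × (21138.8 − 45) / (21138.8 + 3850 − 2 × 45) = 3850 × 21093.8 / 24898.8 ≈ 3261.6 mm ≈ 3.26 m.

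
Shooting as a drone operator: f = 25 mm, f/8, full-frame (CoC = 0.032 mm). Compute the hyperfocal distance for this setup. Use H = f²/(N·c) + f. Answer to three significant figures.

2.47 m

Hyperfocal distance H = f²/(N·c) + f = 25²/(8 × 0.032) + 25 = 625/0.256 + 25 ≈ 2466.4 mm ≈ 2.47 m.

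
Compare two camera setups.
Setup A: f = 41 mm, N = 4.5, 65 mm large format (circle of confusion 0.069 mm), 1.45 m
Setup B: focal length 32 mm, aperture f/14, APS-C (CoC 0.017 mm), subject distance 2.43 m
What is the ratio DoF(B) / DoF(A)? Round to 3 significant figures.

4.85

Setup A: H = 41²/(4.5×0.069) + 41 ≈ 5454.8 mm; DoF = Df − Dn = 1960.14 − 1150.56 ≈ 809.58 mm.
Setup B: H = 32²/(14×0.017) + 32 ≈ 4334.5 mm; DoF = Df − Dn = 5489.6 − 1560.3 ≈ 3929.3 mm.
Ratio = 3929.3 / 809.58 ≈ 4.85.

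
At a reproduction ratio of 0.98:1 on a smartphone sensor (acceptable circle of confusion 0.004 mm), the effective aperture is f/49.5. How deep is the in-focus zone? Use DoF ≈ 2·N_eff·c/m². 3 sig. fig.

At magnification m, DoF ≈ 2·N_eff·c/m² = 2 × 49.5 × 0.004 / 0.98² = 0.396 / 0.9604 ≈ 0.412 mm.

0.412 mm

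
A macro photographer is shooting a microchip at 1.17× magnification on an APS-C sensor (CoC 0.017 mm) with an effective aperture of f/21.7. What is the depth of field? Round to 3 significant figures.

0.539 mm

At magnification m, DoF ≈ 2·N_eff·c/m² = 2 × 21.7 × 0.017 / 1.17² = 0.7378 / 1.369 ≈ 0.539 mm.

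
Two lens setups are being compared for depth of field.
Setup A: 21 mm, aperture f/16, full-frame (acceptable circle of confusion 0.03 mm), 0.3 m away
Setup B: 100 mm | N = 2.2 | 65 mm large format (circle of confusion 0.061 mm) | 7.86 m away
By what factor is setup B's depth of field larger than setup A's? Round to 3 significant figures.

8.25

Setup A: H = 21²/(16×0.03) + 21 ≈ 939.8 mm; DoF = Df − Dn = 430.83 − 230.12 ≈ 200.71 mm.
Setup B: H = 100²/(2.2×0.061) + 100 ≈ 74615.6 mm; DoF = Df − Dn = 8773.7 − 7118.7 ≈ 1655.0 mm.
Ratio = 1655.0 / 200.71 ≈ 8.25.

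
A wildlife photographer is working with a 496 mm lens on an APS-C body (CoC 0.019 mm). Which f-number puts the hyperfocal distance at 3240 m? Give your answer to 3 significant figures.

f/4

Rearrange H = f²/(N·c) + f for N: N = f² / ((H − f)·c).
N = 496² / ((3240000 − 496) × 0.019) = 246016 / 61551 ≈ 4.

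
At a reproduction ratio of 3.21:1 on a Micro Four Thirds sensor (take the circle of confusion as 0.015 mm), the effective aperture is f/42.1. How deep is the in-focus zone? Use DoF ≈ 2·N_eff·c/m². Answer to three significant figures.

At magnification m, DoF ≈ 2·N_eff·c/m² = 2 × 42.1 × 0.015 / 3.21² = 1.263 / 10.3 ≈ 0.123 mm.

0.123 mm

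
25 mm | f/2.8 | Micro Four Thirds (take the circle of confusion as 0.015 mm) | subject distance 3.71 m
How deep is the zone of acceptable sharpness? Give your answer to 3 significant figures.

1.96 m

Hyperfocal distance H = f²/(N·c) + f = 25²/(2.8 × 0.015) + 25 = 625/0.042 + 25 ≈ 14906.0 mm ≈ 14.91 m.
Near limit Dn = s·(H − f)/(H + s − 2f) = 3710 × (14906.0 − 25) / (14906.0 + 3710 − 2 × 25) = 3710 × 14881.0 / 18566.0 ≈ 2973.6 mm.
Far limit Df = s·(H − f)/(H − s) = 3710 × (14906.0 − 25) / (14906.0 − 3710) = 3710 × 14881.0 / 11196.0 ≈ 4931.1 mm.
Depth of field = Df − Dn = 4931.1 − 2973.6 ≈ 1957.5 mm ≈ 1.96 m.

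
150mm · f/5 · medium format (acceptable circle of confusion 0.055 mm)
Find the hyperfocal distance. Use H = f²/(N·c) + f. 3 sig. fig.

82.0 m

Hyperfocal distance H = f²/(N·c) + f = 150²/(5 × 0.055) + 150 = 22500/0.275 + 150 ≈ 81968.2 mm ≈ 82.0 m.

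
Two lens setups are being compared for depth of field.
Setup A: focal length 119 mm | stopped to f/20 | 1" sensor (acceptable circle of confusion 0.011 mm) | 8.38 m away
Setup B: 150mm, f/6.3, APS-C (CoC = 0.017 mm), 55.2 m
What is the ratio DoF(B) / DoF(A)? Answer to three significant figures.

14.2

Setup A: H = 119²/(20×0.011) + 119 ≈ 64487.2 mm; DoF = Df − Dn = 9613.8 − 7426.8 ≈ 2187.0 mm.
Setup B: H = 150²/(6.3×0.017) + 150 ≈ 210234.0 mm; DoF = Df − Dn = 74801 − 43739 ≈ 31062 mm.
Ratio = 31062 / 2187.0 ≈ 14.2.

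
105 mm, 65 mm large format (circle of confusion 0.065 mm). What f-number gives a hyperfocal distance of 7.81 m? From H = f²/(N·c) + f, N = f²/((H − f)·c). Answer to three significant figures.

Rearrange H = f²/(N·c) + f for N: N = f² / ((H − f)·c).
N = 105² / ((7810 − 105) × 0.065) = 11025 / 500.8 ≈ 22.

f/22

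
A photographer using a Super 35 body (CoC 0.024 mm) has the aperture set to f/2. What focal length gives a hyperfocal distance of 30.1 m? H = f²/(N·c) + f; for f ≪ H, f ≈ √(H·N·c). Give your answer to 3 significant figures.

From H = f²/(N·c) + f, with f ≪ H: f ≈ √(H·N·c) = √(30100 × 2 × 0.024) = √1444.8 ≈ 38.01 mm.
The +f correction barely moves this — solving exactly, f² + N·c·f − N·c·H = 0 ⇒ f = (−N·c + √((N·c)² + 4·N·c·H))/2 = (−0.048 + √5779.2)/2 ≈ 37.987 mm, so f ≈ 38.0 mm.

38.0 mm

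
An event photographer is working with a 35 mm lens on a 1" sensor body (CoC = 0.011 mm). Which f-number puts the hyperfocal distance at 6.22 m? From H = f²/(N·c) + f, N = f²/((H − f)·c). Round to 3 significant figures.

f/18

Rearrange H = f²/(N·c) + f for N: N = f² / ((H − f)·c).
N = 35² / ((6220 − 35) × 0.011) = 1225 / 68.03 ≈ 18.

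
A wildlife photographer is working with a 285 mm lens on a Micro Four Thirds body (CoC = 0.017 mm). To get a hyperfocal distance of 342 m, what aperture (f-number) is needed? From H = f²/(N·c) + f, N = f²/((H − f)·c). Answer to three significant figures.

Rearrange H = f²/(N·c) + f for N: N = f² / ((H − f)·c).
N = 285² / ((342000 − 285) × 0.017) = 81225 / 5809 ≈ 14.

f/14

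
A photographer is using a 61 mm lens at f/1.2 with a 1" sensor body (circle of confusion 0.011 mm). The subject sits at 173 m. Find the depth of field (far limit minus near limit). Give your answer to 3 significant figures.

Hyperfocal distance H = f²/(N·c) + f = 61²/(1.2 × 0.011) + 61 = 3721/0.0132 + 61 ≈ 281954.9 mm ≈ 282.0 m.
Near limit Dn = s·(H − f)/(H + s − 2f) = 173000 × (281954.9 − 61) / (281954.9 + 173000 − 2 × 61) = 173000 × 281893.9 / 454832.9 ≈ 107221 mm.
Far limit Df = s·(H − f)/(H − s) = 173000 × (281954.9 − 61) / (281954.9 − 173000) = 173000 × 281893.9 / 108954.9 ≈ 447595 mm.
Depth of field = Df − Dn = 447595 − 107221 ≈ 340374 mm ≈ 340 m.

340 m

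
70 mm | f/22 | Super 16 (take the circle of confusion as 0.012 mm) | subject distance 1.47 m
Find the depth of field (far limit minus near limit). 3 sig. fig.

Hyperfocal distance H = f²/(N·c) + f = 70²/(22 × 0.012) + 70 = 4900/0.264 + 70 ≈ 18630.6 mm ≈ 18.63 m.
Near limit Dn = s·(H − f)/(H + s − 2f) = 1470 × (18630.6 − 70) / (18630.6 + 1470 − 2 × 70) = 1470 × 18560.6 / 19960.6 ≈ 1366.90 mm.
Far limit Df = s·(H − f)/(H − s) = 1470 × (18630.6 − 70) / (18630.6 − 1470) = 1470 × 18560.6 / 17160.6 ≈ 1589.93 mm.
Depth of field = Df − Dn = 1589.93 − 1366.90 ≈ 223.03 mm.

223 mm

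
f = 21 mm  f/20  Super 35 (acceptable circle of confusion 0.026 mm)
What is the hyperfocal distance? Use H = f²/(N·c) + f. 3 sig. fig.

0.869 m

Hyperfocal distance H = f²/(N·c) + f = 21²/(20 × 0.026) + 21 = 441/0.52 + 21 ≈ 869.1 mm ≈ 0.869 m.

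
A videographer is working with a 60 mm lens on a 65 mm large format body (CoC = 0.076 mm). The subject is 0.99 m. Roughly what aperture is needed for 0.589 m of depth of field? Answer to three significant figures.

Write h = H − f = f²/(N·c). The thin-lens limits are Dn = s·h/(h + (s−f)) and Df = s·h/(h − (s−f)), so DoF = Df − Dn = 2·s·(s−f)·h / (h² − (s−f)²).
That is a quadratic in h: DoF·h² − 2·s·(s−f)·h − DoF·(s−f)² = 0 ⇒ h = (s−f)·(s + √(s² + DoF²)) / DoF = 930 × (990 + √(990² + 589²)) / 589 = 930 × (990 + 1151.96) / 589 ≈ 3382.0 mm.
Then N = f²/(c·h) = 60² / (0.076 × 3382.0) = 3600 / 257.04 ≈ 14.

f/14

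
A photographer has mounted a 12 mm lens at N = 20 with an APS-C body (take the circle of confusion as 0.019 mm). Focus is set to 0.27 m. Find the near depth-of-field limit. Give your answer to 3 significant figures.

Hyperfocal distance H = f²/(N·c) + f = 12²/(20 × 0.019) + 12 = 144/0.38 + 12 ≈ 390.9 mm ≈ 0.391 m.
Near limit Dn = s·(H − f)/(H + s − 2f) = 270 × (390.9 − 12) / (390.9 + 270 − 2 × 12) = 270 × 378.9 / 636.9 ≈ 160.63 mm.

161 mm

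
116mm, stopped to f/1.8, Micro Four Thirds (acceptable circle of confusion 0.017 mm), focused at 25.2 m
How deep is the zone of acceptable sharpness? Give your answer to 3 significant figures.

2.88 m

Hyperfocal distance H = f²/(N·c) + f = 116²/(1.8 × 0.017) + 116 = 13456/0.0306 + 116 ≈ 439854.6 mm ≈ 439.9 m.
Near limit Dn = s·(H − f)/(H + s − 2f) = 25200 × (439854.6 − 116) / (439854.6 + 25200 − 2 × 116) = 25200 × 439738.6 / 464822.6 ≈ 23840.1 mm.
Far limit Df = s·(H − f)/(H − s) = 25200 × (439854.6 − 116) / (439854.6 − 25200) = 25200 × 439738.6 / 414654.6 ≈ 26724.4 mm.
Depth of field = Df − Dn = 26724.4 − 23840.1 ≈ 2884.3 mm ≈ 2.88 m.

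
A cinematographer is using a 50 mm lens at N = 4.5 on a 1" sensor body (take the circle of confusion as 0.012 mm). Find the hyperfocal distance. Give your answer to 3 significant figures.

46.3 m

Hyperfocal distance H = f²/(N·c) + f = 50²/(4.5 × 0.012) + 50 = 2500/0.054 + 50 ≈ 46346.3 mm ≈ 46.3 m.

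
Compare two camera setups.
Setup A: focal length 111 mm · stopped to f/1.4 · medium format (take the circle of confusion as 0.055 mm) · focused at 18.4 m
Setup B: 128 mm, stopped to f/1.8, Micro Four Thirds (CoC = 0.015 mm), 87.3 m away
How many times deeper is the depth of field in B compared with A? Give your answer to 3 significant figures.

6.01

Setup A: H = 111²/(1.4×0.055) + 111 ≈ 160124.0 mm; DoF = Df − Dn = 20774.5 − 16512.7 ≈ 4261.8 mm.
Setup B: H = 128²/(1.8×0.015) + 128 ≈ 606942.8 mm; DoF = Df − Dn = 101945 − 76334 ≈ 25611 mm.
Ratio = 25611 / 4261.8 ≈ 6.01.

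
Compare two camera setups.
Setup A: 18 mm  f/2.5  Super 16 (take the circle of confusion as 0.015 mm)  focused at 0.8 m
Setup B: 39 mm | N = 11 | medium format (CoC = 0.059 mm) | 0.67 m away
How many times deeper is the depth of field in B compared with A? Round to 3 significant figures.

Setup A: H = 18²/(2.5×0.015) + 18 ≈ 8658.0 mm; DoF = Df − Dn = 879.61 − 733.60 ≈ 146.01 mm.
Setup B: H = 39²/(11×0.059) + 39 ≈ 2382.6 mm; DoF = Df − Dn = 916.86 − 527.87 ≈ 388.99 mm.
Ratio = 388.99 / 146.01 ≈ 2.66.

2.66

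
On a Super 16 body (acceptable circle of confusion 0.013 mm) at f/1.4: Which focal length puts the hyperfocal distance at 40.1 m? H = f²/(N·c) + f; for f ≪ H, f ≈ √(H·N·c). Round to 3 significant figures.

27.0 mm

From H = f²/(N·c) + f, with f ≪ H: f ≈ √(H·N·c) = √(40100 × 1.4 × 0.013) = √729.82 ≈ 27.02 mm.
The +f correction barely moves this — solving exactly, f² + N·c·f − N·c·H = 0 ⇒ f = (−N·c + √((N·c)² + 4·N·c·H))/2 = (−0.0182 + √2919.3)/2 ≈ 27.006 mm, so f ≈ 27.0 mm.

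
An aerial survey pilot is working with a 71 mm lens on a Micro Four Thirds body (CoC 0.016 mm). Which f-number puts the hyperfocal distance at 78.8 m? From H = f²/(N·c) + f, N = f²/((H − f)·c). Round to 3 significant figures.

f/4

Rearrange H = f²/(N·c) + f for N: N = f² / ((H − f)·c).
N = 71² / ((78800 − 71) × 0.016) = 5041 / 1260 ≈ 4.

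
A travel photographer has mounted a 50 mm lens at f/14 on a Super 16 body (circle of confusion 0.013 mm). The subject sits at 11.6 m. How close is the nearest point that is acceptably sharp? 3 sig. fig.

6.30 m

Hyperfocal distance H = f²/(N·c) + f = 50²/(14 × 0.013) + 50 = 2500/0.182 + 50 ≈ 13786.3 mm ≈ 13.79 m.
Near limit Dn = s·(H − f)/(H + s − 2f) = 11600 × (13786.3 − 50) / (13786.3 + 11600 − 2 × 50) = 11600 × 13736.3 / 25286.3 ≈ 6301.5 mm ≈ 6.30 m.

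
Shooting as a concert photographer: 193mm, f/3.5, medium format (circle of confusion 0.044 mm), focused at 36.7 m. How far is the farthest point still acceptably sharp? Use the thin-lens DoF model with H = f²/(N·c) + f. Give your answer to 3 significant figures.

Hyperfocal distance H = f²/(N·c) + f = 193²/(3.5 × 0.044) + 193 = 37249/0.154 + 193 ≈ 242069.6 mm ≈ 242.1 m.
Far limit Df = s·(H − f)/(H − s) = 36700 × (242069.6 − 193) / (242069.6 − 36700) = 36700 × 241876.6 / 205369.6 ≈ 43224 mm ≈ 43.2 m.

43.2 m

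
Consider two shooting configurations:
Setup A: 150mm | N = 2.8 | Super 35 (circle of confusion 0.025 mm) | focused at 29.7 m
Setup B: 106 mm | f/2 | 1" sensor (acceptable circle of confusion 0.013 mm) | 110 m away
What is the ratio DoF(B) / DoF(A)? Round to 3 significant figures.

Setup A: H = 150²/(2.8×0.025) + 150 ≈ 321578.6 mm; DoF = Df − Dn = 32706.8 − 27199.5 ≈ 5507.3 mm.
Setup B: H = 106²/(2×0.013) + 106 ≈ 432259.8 mm; DoF = Df − Dn = 147511 − 87699 ≈ 59812 mm.
Ratio = 59812 / 5507.3 ≈ 10.9.

10.9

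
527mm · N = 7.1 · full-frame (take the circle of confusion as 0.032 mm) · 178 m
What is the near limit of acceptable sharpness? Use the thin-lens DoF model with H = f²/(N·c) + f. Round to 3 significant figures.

155 m

Hyperfocal distance H = f²/(N·c) + f = 527²/(7.1 × 0.032) + 527 = 277729/0.2272 + 527 ≈ 1222925.8 mm ≈ 1223 m.
Near limit Dn = s·(H − f)/(H + s − 2f) = 178000 × (1222925.8 − 527) / (1222925.8 + 178000 − 2 × 527) = 178000 × 1222398.8 / 1399871.8 ≈ 155434 mm ≈ 155 m.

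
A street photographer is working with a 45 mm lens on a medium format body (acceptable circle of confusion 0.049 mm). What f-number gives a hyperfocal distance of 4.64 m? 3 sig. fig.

Rearrange H = f²/(N·c) + f for N: N = f² / ((H − f)·c).
N = 45² / ((4640 − 45) × 0.049) = 2025 / 225.2 ≈ 8.99.

f/8.99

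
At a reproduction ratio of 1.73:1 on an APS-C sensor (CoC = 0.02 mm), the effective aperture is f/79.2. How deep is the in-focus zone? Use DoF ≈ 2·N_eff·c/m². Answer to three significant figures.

At magnification m, DoF ≈ 2·N_eff·c/m² = 2 × 79.2 × 0.02 / 1.73² = 3.168 / 2.993 ≈ 1.06 mm.

1.06 mm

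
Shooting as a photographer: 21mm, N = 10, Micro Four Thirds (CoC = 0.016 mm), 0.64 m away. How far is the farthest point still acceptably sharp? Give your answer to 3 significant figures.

0.825 m

Hyperfocal distance H = f²/(N·c) + f = 21²/(10 × 0.016) + 21 = 441/0.16 + 21 ≈ 2777.2 mm ≈ 2.777 m.
Far limit Df = s·(H − f)/(H − s) = 640 × (2777.2 − 21) / (2777.2 − 640) = 640 × 2756.2 / 2137.2 ≈ 825.36 mm ≈ 0.825 m.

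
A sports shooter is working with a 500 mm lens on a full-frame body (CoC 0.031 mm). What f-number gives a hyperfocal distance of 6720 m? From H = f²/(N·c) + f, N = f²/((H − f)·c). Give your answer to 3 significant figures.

Rearrange H = f²/(N·c) + f for N: N = f² / ((H − f)·c).
N = 500² / ((6720000 − 500) × 0.031) = 250000 / 208304 ≈ 1.20.

f/1.20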